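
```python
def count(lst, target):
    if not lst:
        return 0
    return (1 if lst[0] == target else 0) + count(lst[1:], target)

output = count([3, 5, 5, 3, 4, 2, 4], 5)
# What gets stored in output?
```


count([3, 5, 5, 3, 4, 2, 4], 5)
lst[0]=3 != 5: 0 + count([5, 5, 3, 4, 2, 4], 5)
lst[0]=5 == 5: 1 + count([5, 3, 4, 2, 4], 5)
lst[0]=5 == 5: 1 + count([3, 4, 2, 4], 5)
lst[0]=3 != 5: 0 + count([4, 2, 4], 5)
lst[0]=4 != 5: 0 + count([2, 4], 5)
lst[0]=2 != 5: 0 + count([4], 5)
lst[0]=4 != 5: 0 + count([], 5)
= 2


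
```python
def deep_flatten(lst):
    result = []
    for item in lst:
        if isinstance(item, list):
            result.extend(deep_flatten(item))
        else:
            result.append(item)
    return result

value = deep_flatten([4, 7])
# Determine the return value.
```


deep_flatten([4, 7])
Processing each element:
  4 is not a list -> append 4
  7 is not a list -> append 7
= [4, 7]


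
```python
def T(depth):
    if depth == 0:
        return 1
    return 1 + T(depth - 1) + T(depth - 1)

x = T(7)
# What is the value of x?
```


T(7)
= 1 + T(6) + T(6)
= 1 + 2 * T(6)
T(k) = 2^(k+1) - 1
T(0) = 1
T(1) = 3
T(2) = 7
T(3) = 15
T(4) = 31
T(7) = 2^8 - 1 = 255


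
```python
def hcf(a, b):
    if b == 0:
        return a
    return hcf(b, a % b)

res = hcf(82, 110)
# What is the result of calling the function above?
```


hcf(82, 110)
= hcf(110, 82 % 110) = hcf(110, 82)
= hcf(82, 110 % 82) = hcf(82, 28)
= hcf(28, 82 % 28) = hcf(28, 26)
= hcf(26, 28 % 26) = hcf(26, 2)
= hcf(2, 26 % 2) = hcf(2, 0)
b == 0, return a = 2


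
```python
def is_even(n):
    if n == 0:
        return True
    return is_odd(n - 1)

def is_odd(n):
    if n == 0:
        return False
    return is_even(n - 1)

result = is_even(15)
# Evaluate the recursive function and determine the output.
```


is_even(15)
= is_odd(14)
= is_even(13)
= is_odd(12)
= is_even(11)
= is_odd(10)
= is_even(9)
= is_odd(8)
= is_even(7)
= is_odd(6)
= is_even(5)
= is_odd(4)
= is_even(3)
= is_odd(2)
= is_even(1)
= is_odd(0)
n == 0: return False
= False


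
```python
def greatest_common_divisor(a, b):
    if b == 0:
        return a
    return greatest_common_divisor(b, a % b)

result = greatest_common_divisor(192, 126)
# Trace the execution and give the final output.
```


greatest_common_divisor(192, 126)
= greatest_common_divisor(126, 192 % 126) = greatest_common_divisor(126, 66)
= greatest_common_divisor(66, 126 % 66) = greatest_common_divisor(66, 60)
= greatest_common_divisor(60, 66 % 60) = greatest_common_divisor(60, 6)
= greatest_common_divisor(6, 60 % 6) = greatest_common_divisor(6, 0)
b == 0, return a = 6


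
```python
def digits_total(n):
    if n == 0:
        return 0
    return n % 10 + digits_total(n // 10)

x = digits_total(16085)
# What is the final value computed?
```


digits_total(16085)
= 5 + digits_total(1608)
= 5 + 8 + digits_total(160)
= 5 + 8 + 0 + digits_total(16)
= 5 + 8 + 0 + 6 + digits_total(1)
= 5 + 8 + 0 + 6 + 1 + digits_total(0)
= 5 + 8 + 0 + 6 + 1 + 0
= 20


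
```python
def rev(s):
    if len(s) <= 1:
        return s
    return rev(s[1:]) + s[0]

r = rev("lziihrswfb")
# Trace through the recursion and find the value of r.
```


rev("lziihrswfb")
= rev("ziihrswfb") + "l"
= rev("iihrswfb") + "z" + "l"
= rev("ihrswfb") + "i" + "z" + "l"
= rev("hrswfb") + "i" + "i" + "z" + "l"
= rev("rswfb") + "h" + "i" + "i" + "z" + "l"
= rev("swfb") + "r" + "h" + "i" + "i" + "z" + "l"
= rev("wfb") + "s" + "r" + "h" + "i" + "i" + "z" + "l"
= rev("fb") + "w" + "s" + "r" + "h" + "i" + "i" + "z" + "l"
= rev("b") + "f" + "w" + "s" + "r" + "h" + "i" + "i" + "z" + "l"
= "b" + "f" + "w" + "s" + "r" + "h" + "i" + "i" + "z" + "l"
= "bfwsrhiizl"


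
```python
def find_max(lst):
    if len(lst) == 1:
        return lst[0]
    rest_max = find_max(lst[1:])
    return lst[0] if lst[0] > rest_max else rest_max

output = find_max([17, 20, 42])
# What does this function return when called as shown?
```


find_max([17, 20, 42])
= compare 17 with find_max([20, 42])
= compare 20 with find_max([42])
Base: find_max([42]) = 42
compare 20 with 42: max = 42
compare 17 with 42: max = 42
= 42


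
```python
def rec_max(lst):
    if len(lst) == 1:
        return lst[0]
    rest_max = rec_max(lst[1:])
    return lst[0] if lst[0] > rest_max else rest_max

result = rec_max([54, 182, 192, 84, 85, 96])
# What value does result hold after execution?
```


rec_max([54, 182, 192, 84, 85, 96])
= compare 54 with rec_max([182, 192, 84, 85, 96])
= compare 182 with rec_max([192, 84, 85, 96])
= compare 192 with rec_max([84, 85, 96])
= compare 84 with rec_max([85, 96])
= compare 85 with rec_max([96])
Base: rec_max([96]) = 96
compare 85 with 96: max = 96
compare 84 with 96: max = 96
compare 192 with 96: max = 192
compare 182 with 192: max = 192
compare 54 with 192: max = 192
= 192


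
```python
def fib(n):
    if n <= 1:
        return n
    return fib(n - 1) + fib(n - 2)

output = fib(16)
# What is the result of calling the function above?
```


fib(16)
= fib(15) + fib(14)
= (fib(14) + fib(13)) + fib(14)
Computing bottom-up: fib(0)=0, fib(1)=1, fib(2)=1, fib(3)=2, fib(4)=3, fib(5)=5, fib(6)=8, fib(7)=13, fib(8)=21, fib(9)=34, fib(10)=55, fib(11)=89, fib(12)=144, fib(13)=233, fib(14)=377, fib(15)=610, fib(16)=987
= 987


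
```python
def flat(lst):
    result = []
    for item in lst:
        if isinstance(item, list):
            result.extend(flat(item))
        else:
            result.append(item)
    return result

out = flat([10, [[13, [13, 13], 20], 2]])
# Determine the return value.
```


flat([10, [[13, [13, 13], 20], 2]])
Processing each element:
  10 is not a list -> append 10
  [[13, [13, 13], 20], 2] is a list -> flat recursively -> [13, 13, 13, 20, 2]
= [10, 13, 13, 13, 20, 2]


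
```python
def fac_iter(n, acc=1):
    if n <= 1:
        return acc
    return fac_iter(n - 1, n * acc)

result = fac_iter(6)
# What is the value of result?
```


fac_iter(6, 1)
= fac_iter(5, 6 * 1) = fac_iter(5, 6)
= fac_iter(4, 5 * 6) = fac_iter(4, 30)
= fac_iter(3, 4 * 30) = fac_iter(3, 120)
= fac_iter(2, 3 * 120) = fac_iter(2, 360)
= fac_iter(1, 2 * 360) = fac_iter(1, 720)
n <= 1, return acc = 720


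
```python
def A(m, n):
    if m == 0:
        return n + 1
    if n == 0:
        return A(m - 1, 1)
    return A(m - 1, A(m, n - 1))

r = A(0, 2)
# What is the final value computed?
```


A(0, 2)
m == 0: return 2 + 1 = 3
= 3


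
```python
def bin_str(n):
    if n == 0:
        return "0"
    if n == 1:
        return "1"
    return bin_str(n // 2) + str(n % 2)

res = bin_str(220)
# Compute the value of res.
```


bin_str(220)
= bin_str(110) + "0"
= bin_str(55) + "0" + "0"
= bin_str(27) + "1" + "0" + "0"
= bin_str(13) + "1" + "1" + "0" + "0"
= bin_str(6) + "1" + "1" + "1" + "0" + "0"
= bin_str(3) + "0" + "1" + "1" + "1" + "0" + "0"
= bin_str(1) + "1" + "0" + "1" + "1" + "1" + "0" + "0"
= "1" + "1" + "0" + "1" + "1" + "1" + "0" + "0"
= "11011100"


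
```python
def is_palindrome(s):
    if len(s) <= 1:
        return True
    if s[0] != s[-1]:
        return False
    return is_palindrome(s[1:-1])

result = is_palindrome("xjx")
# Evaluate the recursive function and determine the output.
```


is_palindrome("xjx")
"xjx": s[0]='x' == s[-1]='x' -> is_palindrome("j")
"j": len <= 1 -> True
= True


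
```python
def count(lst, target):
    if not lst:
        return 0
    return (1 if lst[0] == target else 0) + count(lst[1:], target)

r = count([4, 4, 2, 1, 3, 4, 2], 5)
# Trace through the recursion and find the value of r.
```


count([4, 4, 2, 1, 3, 4, 2], 5)
lst[0]=4 != 5: 0 + count([4, 2, 1, 3, 4, 2], 5)
lst[0]=4 != 5: 0 + count([2, 1, 3, 4, 2], 5)
lst[0]=2 != 5: 0 + count([1, 3, 4, 2], 5)
lst[0]=1 != 5: 0 + count([3, 4, 2], 5)
lst[0]=3 != 5: 0 + count([4, 2], 5)
lst[0]=4 != 5: 0 + count([2], 5)
lst[0]=2 != 5: 0 + count([], 5)
= 0


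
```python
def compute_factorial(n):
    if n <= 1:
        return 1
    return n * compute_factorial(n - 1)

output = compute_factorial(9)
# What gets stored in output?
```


compute_factorial(9)
= 9 * compute_factorial(8)
= 9 * 8 * compute_factorial(7)
= 9 * 8 * 7 * compute_factorial(6)
= 9 * 8 * 7 * 6 * compute_factorial(5)
= 9 * 8 * 7 * 6 * 5 * compute_factorial(4)
= 9 * 8 * 7 * 6 * 5 * 4 * compute_factorial(3)
= 9 * 8 * 7 * 6 * 5 * 4 * 3 * compute_factorial(2)
= 9 * 8 * 7 * 6 * 5 * 4 * 3 * 2 * compute_factorial(1)
= 9 * 8 * 7 * 6 * 5 * 4 * 3 * 2 * 1
= 362880


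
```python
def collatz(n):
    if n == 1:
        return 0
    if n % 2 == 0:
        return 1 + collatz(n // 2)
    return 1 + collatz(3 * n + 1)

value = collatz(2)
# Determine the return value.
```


collatz(2)
2 is even -> collatz(1)
Reached 1 after 1 steps
= 1


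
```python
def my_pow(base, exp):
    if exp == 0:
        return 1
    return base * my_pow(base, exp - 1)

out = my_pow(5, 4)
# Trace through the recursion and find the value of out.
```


my_pow(5, 4)
= 5 * my_pow(5, 3)
= 5 * 5 * my_pow(5, 2)
= 5 * 5 * 5 * my_pow(5, 1)
= 5 * 5 * 5 * 5 * my_pow(5, 0)
= 5 * 5 * 5 * 5 * 1
= 625


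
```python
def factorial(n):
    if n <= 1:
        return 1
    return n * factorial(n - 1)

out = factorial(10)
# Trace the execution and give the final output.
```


factorial(10)
= 10 * factorial(9)
= 10 * 9 * factorial(8)
= 10 * 9 * 8 * factorial(7)
= 10 * 9 * 8 * 7 * factorial(6)
= 10 * 9 * 8 * 7 * 6 * factorial(5)
= 10 * 9 * 8 * 7 * 6 * 5 * factorial(4)
= 10 * 9 * 8 * 7 * 6 * 5 * 4 * factorial(3)
= 10 * 9 * 8 * 7 * 6 * 5 * 4 * 3 * factorial(2)
= 10 * 9 * 8 * 7 * 6 * 5 * 4 * 3 * 2 * factorial(1)
= 10 * 9 * 8 * 7 * 6 * 5 * 4 * 3 * 2 * 1
= 3628800


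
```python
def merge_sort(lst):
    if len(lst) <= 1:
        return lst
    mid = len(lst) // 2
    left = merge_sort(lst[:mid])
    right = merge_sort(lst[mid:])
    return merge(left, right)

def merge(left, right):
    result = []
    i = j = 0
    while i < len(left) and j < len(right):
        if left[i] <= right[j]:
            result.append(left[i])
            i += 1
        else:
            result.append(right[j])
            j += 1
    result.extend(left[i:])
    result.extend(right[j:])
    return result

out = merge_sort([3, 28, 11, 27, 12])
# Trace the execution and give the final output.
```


merge_sort([3, 28, 11, 27, 12])
Split into [3, 28] and [11, 27, 12]
Left sorted: [3, 28]
Right sorted: [11, 12, 27]
Merge [3, 28] and [11, 12, 27]
= [3, 11, 12, 27, 28]


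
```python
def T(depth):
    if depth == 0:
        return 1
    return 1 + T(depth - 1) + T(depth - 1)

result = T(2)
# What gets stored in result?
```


T(2)
= 1 + T(1) + T(1)
= 1 + 2 * T(1)
T(k) = 2^(k+1) - 1
T(0) = 1
T(1) = 3
T(2) = 7
T(2) = 2^3 - 1 = 7


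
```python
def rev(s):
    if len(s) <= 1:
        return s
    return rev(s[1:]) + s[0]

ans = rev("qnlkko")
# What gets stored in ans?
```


rev("qnlkko")
= rev("nlkko") + "q"
= rev("lkko") + "n" + "q"
= rev("kko") + "l" + "n" + "q"
= rev("ko") + "k" + "l" + "n" + "q"
= rev("o") + "k" + "k" + "l" + "n" + "q"
= "o" + "k" + "k" + "l" + "n" + "q"
= "okklnq"


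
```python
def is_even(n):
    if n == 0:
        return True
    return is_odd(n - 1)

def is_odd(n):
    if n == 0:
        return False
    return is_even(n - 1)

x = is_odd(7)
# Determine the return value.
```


is_odd(7)
= is_even(6)
= is_odd(5)
= is_even(4)
= is_odd(3)
= is_even(2)
= is_odd(1)
= is_even(0)
n == 0: return True
= True


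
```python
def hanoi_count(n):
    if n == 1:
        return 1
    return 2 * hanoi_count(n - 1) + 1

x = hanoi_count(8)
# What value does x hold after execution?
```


hanoi_count(8)
= 2 * hanoi_count(7) + 1
= 2 * (2 * hanoi_count(6) + 1) + 1
= 2 * (2 * (2 * hanoi_count(5) + 1) + 1) + 1
= 2 * (2 * (2 * (2 * hanoi_count(4) + 1) + 1) + 1) + 1
= 2 * (2 * (2 * (2 * (2 * hanoi_count(3) + 1) + 1) + 1) + 1) + 1
= 2 * (2 * (2 * (2 * (2 * (2 * hanoi_count(2) + 1) + 1) + 1) + 1) + 1) + 1
= 2 * (2 * (2 * (2 * (2 * (2 * (2 * hanoi_count(1) + 1) + 1) + 1) + 1) + 1) + 1) + 1
Now compute bottom-up:
hanoi_count(1) = 1
hanoi_count(2) = 2 * 1 + 1 = 3
hanoi_count(3) = 2 * 3 + 1 = 7
hanoi_count(4) = 2 * 7 + 1 = 15
hanoi_count(5) = 2 * 15 + 1 = 31
hanoi_count(6) = 2 * 31 + 1 = 63
hanoi_count(7) = 2 * 63 + 1 = 127
hanoi_count(8) = 2 * 127 + 1 = 255
= 255


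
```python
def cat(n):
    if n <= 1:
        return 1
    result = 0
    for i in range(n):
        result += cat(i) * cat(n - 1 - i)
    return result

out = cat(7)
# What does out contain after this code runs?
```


cat(7)
= sum of cat(i) * cat(7-1-i) for i in 0..6
First compute sub-values bottom-up:
  cat(0) = 1, cat(1) = 1
  cat(2) = 1*1 + 1*1 = 2
  cat(3) = 1*2 + 1*1 + 2*1 = 5
  cat(4) = 1*5 + 1*2 + 2*1 + 5*1 = 14
  cat(5) = 1*14 + 1*5 + 2*2 + 5*1 + 14*1 = 42
  cat(6) = 1*42 + 1*14 + 2*5 + 5*2 + 14*1 + 42*1 = 132
Now cat(7):
  cat(0)*cat(6) = 1*132 = 132
  cat(1)*cat(5) = 1*42 = 42
  cat(2)*cat(4) = 2*14 = 28
  cat(3)*cat(3) = 5*5 = 25
  cat(4)*cat(2) = 14*2 = 28
  cat(5)*cat(1) = 42*1 = 42
  cat(6)*cat(0) = 132*1 = 132
= 132 + 42 + 28 + 25 + 28 + 42 + 132
= 429


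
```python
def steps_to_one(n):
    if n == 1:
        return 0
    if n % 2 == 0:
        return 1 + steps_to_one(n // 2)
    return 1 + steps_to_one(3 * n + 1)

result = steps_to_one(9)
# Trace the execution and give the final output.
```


steps_to_one(9)
9 is odd -> 3*9+1 = 28 -> steps_to_one(28)
28 is even -> steps_to_one(14)
14 is even -> steps_to_one(7)
7 is odd -> 3*7+1 = 22 -> steps_to_one(22)
22 is even -> steps_to_one(11)
11 is odd -> 3*11+1 = 34 -> steps_to_one(34)
34 is even -> steps_to_one(17)
17 is odd -> 3*17+1 = 52 -> steps_to_one(52)
52 is even -> steps_to_one(26)
26 is even -> steps_to_one(13)
13 is odd -> 3*13+1 = 40 -> steps_to_one(40)
40 is even -> steps_to_one(20)
20 is even -> steps_to_one(10)
10 is even -> steps_to_one(5)
5 is odd -> 3*5+1 = 16 -> steps_to_one(16)
16 is even -> steps_to_one(8)
8 is even -> steps_to_one(4)
4 is even -> steps_to_one(2)
2 is even -> steps_to_one(1)
Reached 1 after 19 steps
= 19


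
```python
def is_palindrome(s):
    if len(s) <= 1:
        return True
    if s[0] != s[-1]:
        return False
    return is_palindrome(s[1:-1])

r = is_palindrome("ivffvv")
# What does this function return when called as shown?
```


is_palindrome("ivffvv")
"ivffvv": s[0]='i' != s[-1]='v' -> False
= False


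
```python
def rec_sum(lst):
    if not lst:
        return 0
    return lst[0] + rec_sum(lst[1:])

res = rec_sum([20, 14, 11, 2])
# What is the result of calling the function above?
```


rec_sum([20, 14, 11, 2])
= 20 + rec_sum([14, 11, 2])
= 20 + 14 + rec_sum([11, 2])
= 20 + 14 + 11 + rec_sum([2])
= 20 + 14 + 11 + 2 + rec_sum([])
= 20 + 14 + 11 + 2 + 0
= 47


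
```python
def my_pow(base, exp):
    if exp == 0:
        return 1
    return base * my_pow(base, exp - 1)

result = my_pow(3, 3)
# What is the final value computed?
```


my_pow(3, 3)
= 3 * my_pow(3, 2)
= 3 * 3 * my_pow(3, 1)
= 3 * 3 * 3 * my_pow(3, 0)
= 3 * 3 * 3 * 1
= 27


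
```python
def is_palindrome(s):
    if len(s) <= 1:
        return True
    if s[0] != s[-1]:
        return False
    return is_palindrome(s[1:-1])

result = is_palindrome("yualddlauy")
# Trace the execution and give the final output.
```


is_palindrome("yualddlauy")
"yualddlauy": s[0]='y' == s[-1]='y' -> is_palindrome("ualddlau")
"ualddlau": s[0]='u' == s[-1]='u' -> is_palindrome("alddla")
"alddla": s[0]='a' == s[-1]='a' -> is_palindrome("lddl")
"lddl": s[0]='l' == s[-1]='l' -> is_palindrome("dd")
"dd": s[0]='d' == s[-1]='d' -> is_palindrome("")
"": len <= 1 -> True
= True


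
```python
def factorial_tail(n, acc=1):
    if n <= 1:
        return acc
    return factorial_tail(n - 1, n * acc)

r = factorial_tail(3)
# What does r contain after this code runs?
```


factorial_tail(3, 1)
= factorial_tail(2, 3 * 1) = factorial_tail(2, 3)
= factorial_tail(1, 2 * 3) = factorial_tail(1, 6)
n <= 1, return acc = 6


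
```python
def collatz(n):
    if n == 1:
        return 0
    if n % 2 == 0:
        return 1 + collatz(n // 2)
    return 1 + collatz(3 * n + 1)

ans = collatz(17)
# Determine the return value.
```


collatz(17)
17 is odd -> 3*17+1 = 52 -> collatz(52)
52 is even -> collatz(26)
26 is even -> collatz(13)
13 is odd -> 3*13+1 = 40 -> collatz(40)
40 is even -> collatz(20)
20 is even -> collatz(10)
10 is even -> collatz(5)
5 is odd -> 3*5+1 = 16 -> collatz(16)
16 is even -> collatz(8)
8 is even -> collatz(4)
4 is even -> collatz(2)
2 is even -> collatz(1)
Reached 1 after 12 steps
= 12


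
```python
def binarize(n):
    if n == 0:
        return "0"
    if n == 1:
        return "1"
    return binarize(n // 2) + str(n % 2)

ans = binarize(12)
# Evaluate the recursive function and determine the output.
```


binarize(12)
= binarize(6) + "0"
= binarize(3) + "0" + "0"
= binarize(1) + "1" + "0" + "0"
= "1" + "1" + "0" + "0"
= "1100"


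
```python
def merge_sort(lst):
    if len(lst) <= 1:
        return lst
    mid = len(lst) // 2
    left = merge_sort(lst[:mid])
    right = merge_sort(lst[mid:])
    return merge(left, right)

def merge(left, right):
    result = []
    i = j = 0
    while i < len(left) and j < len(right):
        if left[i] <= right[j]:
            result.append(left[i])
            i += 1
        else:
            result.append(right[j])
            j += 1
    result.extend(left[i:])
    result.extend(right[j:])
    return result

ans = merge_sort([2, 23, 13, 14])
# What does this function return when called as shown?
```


merge_sort([2, 23, 13, 14])
Split into [2, 23] and [13, 14]
Left sorted: [2, 23]
Right sorted: [13, 14]
Merge [2, 23] and [13, 14]
= [2, 13, 14, 23]


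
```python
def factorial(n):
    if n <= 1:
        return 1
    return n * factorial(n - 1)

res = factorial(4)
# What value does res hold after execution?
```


factorial(4)
= 4 * factorial(3)
= 4 * 3 * factorial(2)
= 4 * 3 * 2 * factorial(1)
= 4 * 3 * 2 * 1
= 24


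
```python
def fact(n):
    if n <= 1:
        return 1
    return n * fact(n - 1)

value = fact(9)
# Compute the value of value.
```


fact(9)
= 9 * fact(8)
= 9 * 8 * fact(7)
= 9 * 8 * 7 * fact(6)
= 9 * 8 * 7 * 6 * fact(5)
= 9 * 8 * 7 * 6 * 5 * fact(4)
= 9 * 8 * 7 * 6 * 5 * 4 * fact(3)
= 9 * 8 * 7 * 6 * 5 * 4 * 3 * fact(2)
= 9 * 8 * 7 * 6 * 5 * 4 * 3 * 2 * fact(1)
= 9 * 8 * 7 * 6 * 5 * 4 * 3 * 2 * 1
= 362880


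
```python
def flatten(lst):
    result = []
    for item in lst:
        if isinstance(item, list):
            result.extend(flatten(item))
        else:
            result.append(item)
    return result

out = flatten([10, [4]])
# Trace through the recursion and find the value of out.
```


flatten([10, [4]])
Processing each element:
  10 is not a list -> append 10
  [4] is a list -> flatten recursively -> [4]
= [10, 4]


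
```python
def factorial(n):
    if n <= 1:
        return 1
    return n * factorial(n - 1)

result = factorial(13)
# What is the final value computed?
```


factorial(13)
= 13 * factorial(12)
= 13 * 12 * factorial(11)
= 13 * 12 * 11 * factorial(10)
= 13 * 12 * 11 * 10 * factorial(9)
= 13 * 12 * 11 * 10 * 9 * factorial(8)
= 13 * 12 * 11 * 10 * 9 * 8 * factorial(7)
= 13 * 12 * 11 * 10 * 9 * 8 * 7 * factorial(6)
= 13 * 12 * 11 * 10 * 9 * 8 * 7 * 6 * factorial(5)
= 13 * 12 * 11 * 10 * 9 * 8 * 7 * 6 * 5 * factorial(4)
= 13 * 12 * 11 * 10 * 9 * 8 * 7 * 6 * 5 * 4 * factorial(3)
= 13 * 12 * 11 * 10 * 9 * 8 * 7 * 6 * 5 * 4 * 3 * factorial(2)
= 13 * 12 * 11 * 10 * 9 * 8 * 7 * 6 * 5 * 4 * 3 * 2 * factorial(1)
= 13 * 12 * 11 * 10 * 9 * 8 * 7 * 6 * 5 * 4 * 3 * 2 * 1
= 6227020800


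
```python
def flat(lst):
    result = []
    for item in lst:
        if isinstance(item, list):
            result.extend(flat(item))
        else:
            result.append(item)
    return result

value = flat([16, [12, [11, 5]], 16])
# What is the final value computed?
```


flat([16, [12, [11, 5]], 16])
Processing each element:
  16 is not a list -> append 16
  [12, [11, 5]] is a list -> flat recursively -> [12, 11, 5]
  16 is not a list -> append 16
= [16, 12, 11, 5, 16]


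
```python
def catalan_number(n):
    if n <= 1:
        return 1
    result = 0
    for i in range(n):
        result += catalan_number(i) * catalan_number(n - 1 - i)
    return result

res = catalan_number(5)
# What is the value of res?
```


catalan_number(5)
= sum of catalan_number(i) * catalan_number(5-1-i) for i in 0..4
First compute sub-values bottom-up:
  catalan_number(0) = 1, catalan_number(1) = 1
  catalan_number(2) = 1*1 + 1*1 = 2
  catalan_number(3) = 1*2 + 1*1 + 2*1 = 5
  catalan_number(4) = 1*5 + 1*2 + 2*1 + 5*1 = 14
Now catalan_number(5):
  catalan_number(0)*catalan_number(4) = 1*14 = 14
  catalan_number(1)*catalan_number(3) = 1*5 = 5
  catalan_number(2)*catalan_number(2) = 2*2 = 4
  catalan_number(3)*catalan_number(1) = 5*1 = 5
  catalan_number(4)*catalan_number(0) = 14*1 = 14
= 14 + 5 + 4 + 5 + 14
= 42


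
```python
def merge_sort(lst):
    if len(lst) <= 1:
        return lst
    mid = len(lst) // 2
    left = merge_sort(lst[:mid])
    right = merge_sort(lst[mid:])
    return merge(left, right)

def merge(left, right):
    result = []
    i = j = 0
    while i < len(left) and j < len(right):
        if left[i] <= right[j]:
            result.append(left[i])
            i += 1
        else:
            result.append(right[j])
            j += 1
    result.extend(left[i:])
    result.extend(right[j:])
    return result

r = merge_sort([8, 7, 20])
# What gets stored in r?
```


merge_sort([8, 7, 20])
Split into [8] and [7, 20]
Left sorted: [8]
Right sorted: [7, 20]
Merge [8] and [7, 20]
= [7, 8, 20]


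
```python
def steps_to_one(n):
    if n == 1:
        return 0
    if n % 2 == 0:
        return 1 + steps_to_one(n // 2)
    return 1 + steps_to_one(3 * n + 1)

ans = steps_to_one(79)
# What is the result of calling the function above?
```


steps_to_one(79)
79 is odd -> 3*79+1 = 238 -> steps_to_one(238)
238 is even -> steps_to_one(119)
119 is odd -> 3*119+1 = 358 -> steps_to_one(358)
358 is even -> steps_to_one(179)
179 is odd -> 3*179+1 = 538 -> steps_to_one(538)
538 is even -> steps_to_one(269)
269 is odd -> 3*269+1 = 808 -> steps_to_one(808)
808 is even -> steps_to_one(404)
404 is even -> steps_to_one(202)
202 is even -> steps_to_one(101)
101 is odd -> 3*101+1 = 304 -> steps_to_one(304)
304 is even -> steps_to_one(152)
152 is even -> steps_to_one(76)
76 is even -> steps_to_one(38)
38 is even -> steps_to_one(19)
19 is odd -> 3*19+1 = 58 -> steps_to_one(58)
58 is even -> steps_to_one(29)
29 is odd -> 3*29+1 = 88 -> steps_to_one(88)
88 is even -> steps_to_one(44)
44 is even -> steps_to_one(22)
22 is even -> steps_to_one(11)
11 is odd -> 3*11+1 = 34 -> steps_to_one(34)
34 is even -> steps_to_one(17)
17 is odd -> 3*17+1 = 52 -> steps_to_one(52)
52 is even -> steps_to_one(26)
26 is even -> steps_to_one(13)
13 is odd -> 3*13+1 = 40 -> steps_to_one(40)
40 is even -> steps_to_one(20)
20 is even -> steps_to_one(10)
10 is even -> steps_to_one(5)
5 is odd -> 3*5+1 = 16 -> steps_to_one(16)
16 is even -> steps_to_one(8)
8 is even -> steps_to_one(4)
4 is even -> steps_to_one(2)
2 is even -> steps_to_one(1)
Reached 1 after 35 steps
= 35


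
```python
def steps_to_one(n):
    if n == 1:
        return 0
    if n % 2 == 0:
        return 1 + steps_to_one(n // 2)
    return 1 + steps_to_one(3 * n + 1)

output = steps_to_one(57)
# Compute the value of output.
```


steps_to_one(57)
57 is odd -> 3*57+1 = 172 -> steps_to_one(172)
172 is even -> steps_to_one(86)
86 is even -> steps_to_one(43)
43 is odd -> 3*43+1 = 130 -> steps_to_one(130)
130 is even -> steps_to_one(65)
65 is odd -> 3*65+1 = 196 -> steps_to_one(196)
196 is even -> steps_to_one(98)
98 is even -> steps_to_one(49)
49 is odd -> 3*49+1 = 148 -> steps_to_one(148)
148 is even -> steps_to_one(74)
74 is even -> steps_to_one(37)
37 is odd -> 3*37+1 = 112 -> steps_to_one(112)
112 is even -> steps_to_one(56)
56 is even -> steps_to_one(28)
28 is even -> steps_to_one(14)
14 is even -> steps_to_one(7)
7 is odd -> 3*7+1 = 22 -> steps_to_one(22)
22 is even -> steps_to_one(11)
11 is odd -> 3*11+1 = 34 -> steps_to_one(34)
34 is even -> steps_to_one(17)
17 is odd -> 3*17+1 = 52 -> steps_to_one(52)
52 is even -> steps_to_one(26)
26 is even -> steps_to_one(13)
13 is odd -> 3*13+1 = 40 -> steps_to_one(40)
40 is even -> steps_to_one(20)
20 is even -> steps_to_one(10)
10 is even -> steps_to_one(5)
5 is odd -> 3*5+1 = 16 -> steps_to_one(16)
16 is even -> steps_to_one(8)
8 is even -> steps_to_one(4)
4 is even -> steps_to_one(2)
2 is even -> steps_to_one(1)
Reached 1 after 32 steps
= 32


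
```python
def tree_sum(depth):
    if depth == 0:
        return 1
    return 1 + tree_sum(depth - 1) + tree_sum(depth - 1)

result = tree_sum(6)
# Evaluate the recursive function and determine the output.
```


tree_sum(6)
= 1 + tree_sum(5) + tree_sum(5)
= 1 + 2 * tree_sum(5)
tree_sum(k) = 2^(k+1) - 1
tree_sum(0) = 1
tree_sum(1) = 3
tree_sum(2) = 7
tree_sum(3) = 15
tree_sum(4) = 31
tree_sum(6) = 2^7 - 1 = 127


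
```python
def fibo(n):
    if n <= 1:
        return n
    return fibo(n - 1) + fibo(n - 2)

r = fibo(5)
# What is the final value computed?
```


fibo(5)
= fibo(4) + fibo(3)
= (fibo(3) + fibo(2)) + fibo(3)
Computing bottom-up: fibo(0)=0, fibo(1)=1, fibo(2)=1, fibo(3)=2, fibo(4)=3, fibo(5)=5
= 5


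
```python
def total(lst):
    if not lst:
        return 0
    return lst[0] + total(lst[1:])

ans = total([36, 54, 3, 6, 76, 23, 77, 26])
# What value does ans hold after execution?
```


total([36, 54, 3, 6, 76, 23, 77, 26])
= 36 + total([54, 3, 6, 76, 23, 77, 26])
= 36 + 54 + total([3, 6, 76, 23, 77, 26])
= 36 + 54 + 3 + total([6, 76, 23, 77, 26])
= 36 + 54 + 3 + 6 + total([76, 23, 77, 26])
= 36 + 54 + 3 + 6 + 76 + total([23, 77, 26])
= 36 + 54 + 3 + 6 + 76 + 23 + total([77, 26])
= 36 + 54 + 3 + 6 + 76 + 23 + 77 + total([26])
= 36 + 54 + 3 + 6 + 76 + 23 + 77 + 26 + total([])
= 36 + 54 + 3 + 6 + 76 + 23 + 77 + 26 + 0
= 301


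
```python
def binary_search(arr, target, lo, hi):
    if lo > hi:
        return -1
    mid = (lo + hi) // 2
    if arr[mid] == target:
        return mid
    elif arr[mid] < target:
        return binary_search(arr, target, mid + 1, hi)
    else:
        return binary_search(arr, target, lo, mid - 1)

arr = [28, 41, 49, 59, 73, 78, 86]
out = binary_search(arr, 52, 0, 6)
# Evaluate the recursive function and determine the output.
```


binary_search(arr, 52, 0, 6)
lo=0, hi=6, mid=3, arr[mid]=59
59 > 52, search left half
lo=0, hi=2, mid=1, arr[mid]=41
41 < 52, search right half
lo=2, hi=2, mid=2, arr[mid]=49
49 < 52, search right half
lo > hi, target not found, return -1
= -1


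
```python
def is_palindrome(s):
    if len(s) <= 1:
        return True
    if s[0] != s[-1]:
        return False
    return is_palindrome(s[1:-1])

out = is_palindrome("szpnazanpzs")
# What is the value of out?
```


is_palindrome("szpnazanpzs")
"szpnazanpzs": s[0]='s' == s[-1]='s' -> is_palindrome("zpnazanpz")
"zpnazanpz": s[0]='z' == s[-1]='z' -> is_palindrome("pnazanp")
"pnazanp": s[0]='p' == s[-1]='p' -> is_palindrome("nazan")
"nazan": s[0]='n' == s[-1]='n' -> is_palindrome("aza")
"aza": s[0]='a' == s[-1]='a' -> is_palindrome("z")
"z": len <= 1 -> True
= True


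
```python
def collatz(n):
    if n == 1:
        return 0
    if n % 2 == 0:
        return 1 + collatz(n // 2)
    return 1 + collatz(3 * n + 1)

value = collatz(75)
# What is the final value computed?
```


collatz(75)
75 is odd -> 3*75+1 = 226 -> collatz(226)
226 is even -> collatz(113)
113 is odd -> 3*113+1 = 340 -> collatz(340)
340 is even -> collatz(170)
170 is even -> collatz(85)
85 is odd -> 3*85+1 = 256 -> collatz(256)
256 is even -> collatz(128)
128 is even -> collatz(64)
64 is even -> collatz(32)
32 is even -> collatz(16)
16 is even -> collatz(8)
8 is even -> collatz(4)
4 is even -> collatz(2)
2 is even -> collatz(1)
Reached 1 after 14 steps
= 14


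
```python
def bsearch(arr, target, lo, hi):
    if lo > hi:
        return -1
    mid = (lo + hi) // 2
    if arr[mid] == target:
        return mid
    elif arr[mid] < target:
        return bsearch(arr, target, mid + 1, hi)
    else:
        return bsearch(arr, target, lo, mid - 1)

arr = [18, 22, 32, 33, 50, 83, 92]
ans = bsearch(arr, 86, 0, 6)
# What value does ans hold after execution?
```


bsearch(arr, 86, 0, 6)
lo=0, hi=6, mid=3, arr[mid]=33
33 < 86, search right half
lo=4, hi=6, mid=5, arr[mid]=83
83 < 86, search right half
lo=6, hi=6, mid=6, arr[mid]=92
92 > 86, search left half
lo > hi, target not found, return -1
= -1


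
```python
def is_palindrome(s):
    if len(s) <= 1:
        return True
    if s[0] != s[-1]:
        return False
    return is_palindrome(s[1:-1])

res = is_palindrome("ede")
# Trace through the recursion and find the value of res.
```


is_palindrome("ede")
"ede": s[0]='e' == s[-1]='e' -> is_palindrome("d")
"d": len <= 1 -> True
= True


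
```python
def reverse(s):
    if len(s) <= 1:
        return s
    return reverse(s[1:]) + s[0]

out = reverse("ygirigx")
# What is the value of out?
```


reverse("ygirigx")
= reverse("girigx") + "y"
= reverse("irigx") + "g" + "y"
= reverse("rigx") + "i" + "g" + "y"
= reverse("igx") + "r" + "i" + "g" + "y"
= reverse("gx") + "i" + "r" + "i" + "g" + "y"
= reverse("x") + "g" + "i" + "r" + "i" + "g" + "y"
= "x" + "g" + "i" + "r" + "i" + "g" + "y"
= "xgirigy"


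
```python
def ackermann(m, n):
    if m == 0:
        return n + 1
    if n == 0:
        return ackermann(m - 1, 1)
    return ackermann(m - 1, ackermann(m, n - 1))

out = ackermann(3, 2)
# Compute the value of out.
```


ackermann(3, 2)
= ackermann(2, ackermann(3, 1))
First compute ackermann(3, 1) = 13
= ackermann(2, 13)
= 29


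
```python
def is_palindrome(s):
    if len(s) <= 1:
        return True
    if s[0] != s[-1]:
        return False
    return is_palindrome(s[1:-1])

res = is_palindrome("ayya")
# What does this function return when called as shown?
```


is_palindrome("ayya")
"ayya": s[0]='a' == s[-1]='a' -> is_palindrome("yy")
"yy": s[0]='y' == s[-1]='y' -> is_palindrome("")
"": len <= 1 -> True
= True


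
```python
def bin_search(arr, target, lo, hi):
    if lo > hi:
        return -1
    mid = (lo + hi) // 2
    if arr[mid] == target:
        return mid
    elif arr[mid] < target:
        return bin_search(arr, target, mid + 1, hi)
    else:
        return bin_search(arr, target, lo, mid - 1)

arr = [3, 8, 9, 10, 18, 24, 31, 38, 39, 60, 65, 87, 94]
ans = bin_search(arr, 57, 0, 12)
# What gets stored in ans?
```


bin_search(arr, 57, 0, 12)
lo=0, hi=12, mid=6, arr[mid]=31
31 < 57, search right half
lo=7, hi=12, mid=9, arr[mid]=60
60 > 57, search left half
lo=7, hi=8, mid=7, arr[mid]=38
38 < 57, search right half
lo=8, hi=8, mid=8, arr[mid]=39
39 < 57, search right half
lo > hi, target not found, return -1
= -1


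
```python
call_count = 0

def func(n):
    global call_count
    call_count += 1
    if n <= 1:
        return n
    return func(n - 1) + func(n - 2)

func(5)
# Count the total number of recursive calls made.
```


func(5) calls func(4) and func(3); each non-base call branches into two more.
Let C(k) = total number of calls made by func(k), including the call to func(k) itself.
Base cases: C(0) = 1, C(1) = 1
Recurrence: C(k) = 1 + C(k-1) + C(k-2)
  C(2) = 1 + C(1) + C(0) = 1 + 1 + 1 = 3
  C(3) = 1 + C(2) + C(1) = 1 + 3 + 1 = 5
  C(4) = 1 + C(3) + C(2) = 1 + 5 + 3 = 9
  C(5) = 1 + C(4) + C(3) = 1 + 9 + 5 = 15
Total calls = C(5) = 15


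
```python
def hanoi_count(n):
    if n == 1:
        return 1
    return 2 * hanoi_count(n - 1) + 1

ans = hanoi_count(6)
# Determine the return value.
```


hanoi_count(6)
= 2 * hanoi_count(5) + 1
= 2 * (2 * hanoi_count(4) + 1) + 1
= 2 * (2 * (2 * hanoi_count(3) + 1) + 1) + 1
= 2 * (2 * (2 * (2 * hanoi_count(2) + 1) + 1) + 1) + 1
= 2 * (2 * (2 * (2 * (2 * hanoi_count(1) + 1) + 1) + 1) + 1) + 1
Now compute bottom-up:
hanoi_count(1) = 1
hanoi_count(2) = 2 * 1 + 1 = 3
hanoi_count(3) = 2 * 3 + 1 = 7
hanoi_count(4) = 2 * 7 + 1 = 15
hanoi_count(5) = 2 * 15 + 1 = 31
hanoi_count(6) = 2 * 31 + 1 = 63
= 63


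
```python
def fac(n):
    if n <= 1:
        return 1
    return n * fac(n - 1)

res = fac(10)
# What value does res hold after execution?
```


fac(10)
= 10 * fac(9)
= 10 * 9 * fac(8)
= 10 * 9 * 8 * fac(7)
= 10 * 9 * 8 * 7 * fac(6)
= 10 * 9 * 8 * 7 * 6 * fac(5)
= 10 * 9 * 8 * 7 * 6 * 5 * fac(4)
= 10 * 9 * 8 * 7 * 6 * 5 * 4 * fac(3)
= 10 * 9 * 8 * 7 * 6 * 5 * 4 * 3 * fac(2)
= 10 * 9 * 8 * 7 * 6 * 5 * 4 * 3 * 2 * fac(1)
= 10 * 9 * 8 * 7 * 6 * 5 * 4 * 3 * 2 * 1
= 3628800


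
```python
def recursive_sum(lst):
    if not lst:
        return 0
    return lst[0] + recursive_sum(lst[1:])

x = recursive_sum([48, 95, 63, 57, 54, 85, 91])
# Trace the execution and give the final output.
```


recursive_sum([48, 95, 63, 57, 54, 85, 91])
= 48 + recursive_sum([95, 63, 57, 54, 85, 91])
= 48 + 95 + recursive_sum([63, 57, 54, 85, 91])
= 48 + 95 + 63 + recursive_sum([57, 54, 85, 91])
= 48 + 95 + 63 + 57 + recursive_sum([54, 85, 91])
= 48 + 95 + 63 + 57 + 54 + recursive_sum([85, 91])
= 48 + 95 + 63 + 57 + 54 + 85 + recursive_sum([91])
= 48 + 95 + 63 + 57 + 54 + 85 + 91 + recursive_sum([])
= 48 + 95 + 63 + 57 + 54 + 85 + 91 + 0
= 493


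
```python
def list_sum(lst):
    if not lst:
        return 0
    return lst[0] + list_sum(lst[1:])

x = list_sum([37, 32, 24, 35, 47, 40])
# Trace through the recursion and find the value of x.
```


list_sum([37, 32, 24, 35, 47, 40])
= 37 + list_sum([32, 24, 35, 47, 40])
= 37 + 32 + list_sum([24, 35, 47, 40])
= 37 + 32 + 24 + list_sum([35, 47, 40])
= 37 + 32 + 24 + 35 + list_sum([47, 40])
= 37 + 32 + 24 + 35 + 47 + list_sum([40])
= 37 + 32 + 24 + 35 + 47 + 40 + list_sum([])
= 37 + 32 + 24 + 35 + 47 + 40 + 0
= 215


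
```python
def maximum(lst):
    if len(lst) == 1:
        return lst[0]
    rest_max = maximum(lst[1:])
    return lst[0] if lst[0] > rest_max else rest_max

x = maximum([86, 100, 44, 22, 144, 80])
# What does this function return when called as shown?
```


maximum([86, 100, 44, 22, 144, 80])
= compare 86 with maximum([100, 44, 22, 144, 80])
= compare 100 with maximum([44, 22, 144, 80])
= compare 44 with maximum([22, 144, 80])
= compare 22 with maximum([144, 80])
= compare 144 with maximum([80])
Base: maximum([80]) = 80
compare 144 with 80: max = 144
compare 22 with 144: max = 144
compare 44 with 144: max = 144
compare 100 with 144: max = 144
compare 86 with 144: max = 144
= 144


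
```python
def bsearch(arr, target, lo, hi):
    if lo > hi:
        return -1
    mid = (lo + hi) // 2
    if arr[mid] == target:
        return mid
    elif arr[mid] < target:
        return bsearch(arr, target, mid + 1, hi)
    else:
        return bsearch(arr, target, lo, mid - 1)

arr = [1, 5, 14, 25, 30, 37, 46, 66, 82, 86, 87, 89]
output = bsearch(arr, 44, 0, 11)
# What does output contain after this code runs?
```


bsearch(arr, 44, 0, 11)
lo=0, hi=11, mid=5, arr[mid]=37
37 < 44, search right half
lo=6, hi=11, mid=8, arr[mid]=82
82 > 44, search left half
lo=6, hi=7, mid=6, arr[mid]=46
46 > 44, search left half
lo > hi, target not found, return -1
= -1


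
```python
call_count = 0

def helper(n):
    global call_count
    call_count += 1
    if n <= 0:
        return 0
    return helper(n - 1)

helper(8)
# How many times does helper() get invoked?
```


helper(8) calls helper(7) calls ... calls helper(0)
Total calls: 8 + 1 (for base case) = 9


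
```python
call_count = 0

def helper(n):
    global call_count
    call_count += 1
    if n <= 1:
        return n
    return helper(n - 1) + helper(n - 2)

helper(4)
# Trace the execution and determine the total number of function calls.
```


helper(4) calls helper(3) and helper(2); each non-base call branches into two more.
Let C(k) = total number of calls made by helper(k), including the call to helper(k) itself.
Base cases: C(0) = 1, C(1) = 1
Recurrence: C(k) = 1 + C(k-1) + C(k-2)
  C(2) = 1 + C(1) + C(0) = 1 + 1 + 1 = 3
  C(3) = 1 + C(2) + C(1) = 1 + 3 + 1 = 5
  C(4) = 1 + C(3) + C(2) = 1 + 5 + 3 = 9
Total calls = C(4) = 9


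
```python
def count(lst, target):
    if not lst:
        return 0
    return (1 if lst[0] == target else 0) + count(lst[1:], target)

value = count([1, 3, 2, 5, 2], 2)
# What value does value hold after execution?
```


count([1, 3, 2, 5, 2], 2)
lst[0]=1 != 2: 0 + count([3, 2, 5, 2], 2)
lst[0]=3 != 2: 0 + count([2, 5, 2], 2)
lst[0]=2 == 2: 1 + count([5, 2], 2)
lst[0]=5 != 2: 0 + count([2], 2)
lst[0]=2 == 2: 1 + count([], 2)
= 2


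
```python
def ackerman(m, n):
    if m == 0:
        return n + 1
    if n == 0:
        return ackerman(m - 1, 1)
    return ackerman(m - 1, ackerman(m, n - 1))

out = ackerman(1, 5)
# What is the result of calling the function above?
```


ackerman(1, 5)
= ackerman(0, ackerman(1, 4))
First compute ackerman(1, 4) = 6
= ackerman(0, 6)
= 7


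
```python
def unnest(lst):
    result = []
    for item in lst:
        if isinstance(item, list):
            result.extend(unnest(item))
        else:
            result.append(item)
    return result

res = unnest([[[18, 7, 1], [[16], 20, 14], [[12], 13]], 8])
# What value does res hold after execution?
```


unnest([[[18, 7, 1], [[16], 20, 14], [[12], 13]], 8])
Processing each element:
  [[18, 7, 1], [[16], 20, 14], [[12], 13]] is a list -> unnest recursively -> [18, 7, 1, 16, 20, 14, 12, 13]
  8 is not a list -> append 8
= [18, 7, 1, 16, 20, 14, 12, 13, 8]


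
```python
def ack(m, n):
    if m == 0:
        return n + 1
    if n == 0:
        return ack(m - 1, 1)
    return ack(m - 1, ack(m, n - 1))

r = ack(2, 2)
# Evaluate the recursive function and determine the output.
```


ack(2, 2)
= ack(1, ack(2, 1))
First compute ack(2, 1) = 5
= ack(1, 5)
= 7


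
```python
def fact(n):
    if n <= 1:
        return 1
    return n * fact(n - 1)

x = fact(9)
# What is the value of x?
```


fact(9)
= 9 * fact(8)
= 9 * 8 * fact(7)
= 9 * 8 * 7 * fact(6)
= 9 * 8 * 7 * 6 * fact(5)
= 9 * 8 * 7 * 6 * 5 * fact(4)
= 9 * 8 * 7 * 6 * 5 * 4 * fact(3)
= 9 * 8 * 7 * 6 * 5 * 4 * 3 * fact(2)
= 9 * 8 * 7 * 6 * 5 * 4 * 3 * 2 * fact(1)
= 9 * 8 * 7 * 6 * 5 * 4 * 3 * 2 * 1
= 362880


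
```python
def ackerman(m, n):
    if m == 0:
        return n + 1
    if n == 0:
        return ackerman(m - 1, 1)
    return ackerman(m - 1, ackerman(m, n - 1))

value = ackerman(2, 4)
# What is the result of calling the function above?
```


ackerman(2, 4)
= ackerman(1, ackerman(2, 3))
First compute ackerman(2, 3) = 9
= ackerman(1, 9)
= 11


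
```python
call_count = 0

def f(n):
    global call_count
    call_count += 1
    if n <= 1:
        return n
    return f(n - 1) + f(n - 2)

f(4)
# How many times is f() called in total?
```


f(4) calls f(3) and f(2); each non-base call branches into two more.
Let C(k) = total number of calls made by f(k), including the call to f(k) itself.
Base cases: C(0) = 1, C(1) = 1
Recurrence: C(k) = 1 + C(k-1) + C(k-2)
  C(2) = 1 + C(1) + C(0) = 1 + 1 + 1 = 3
  C(3) = 1 + C(2) + C(1) = 1 + 3 + 1 = 5
  C(4) = 1 + C(3) + C(2) = 1 + 5 + 3 = 9
Total calls = C(4) = 9


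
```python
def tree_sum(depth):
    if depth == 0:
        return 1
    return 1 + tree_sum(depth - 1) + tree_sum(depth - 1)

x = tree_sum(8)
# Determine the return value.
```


tree_sum(8)
= 1 + tree_sum(7) + tree_sum(7)
= 1 + 2 * tree_sum(7)
tree_sum(k) = 2^(k+1) - 1
tree_sum(0) = 1
tree_sum(1) = 3
tree_sum(2) = 7
tree_sum(3) = 15
tree_sum(4) = 31
tree_sum(8) = 2^9 - 1 = 511


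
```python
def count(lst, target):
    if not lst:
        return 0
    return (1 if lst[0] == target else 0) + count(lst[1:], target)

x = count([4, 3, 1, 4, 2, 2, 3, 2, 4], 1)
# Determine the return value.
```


count([4, 3, 1, 4, 2, 2, 3, 2, 4], 1)
lst[0]=4 != 1: 0 + count([3, 1, 4, 2, 2, 3, 2, 4], 1)
lst[0]=3 != 1: 0 + count([1, 4, 2, 2, 3, 2, 4], 1)
lst[0]=1 == 1: 1 + count([4, 2, 2, 3, 2, 4], 1)
lst[0]=4 != 1: 0 + count([2, 2, 3, 2, 4], 1)
lst[0]=2 != 1: 0 + count([2, 3, 2, 4], 1)
lst[0]=2 != 1: 0 + count([3, 2, 4], 1)
lst[0]=3 != 1: 0 + count([2, 4], 1)
lst[0]=2 != 1: 0 + count([4], 1)
lst[0]=4 != 1: 0 + count([], 1)
= 1


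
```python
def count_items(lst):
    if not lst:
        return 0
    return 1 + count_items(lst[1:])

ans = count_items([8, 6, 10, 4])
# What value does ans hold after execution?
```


count_items([8, 6, 10, 4])
= 1 + count_items([6, 10, 4])
= 1 + 1 + count_items([10, 4])
= 1 + 1 + 1 + count_items([4])
= 1 + 1 + 1 + 1 + count_items([])
= 1 + 1 + 1 + 1 + 0
= 4
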